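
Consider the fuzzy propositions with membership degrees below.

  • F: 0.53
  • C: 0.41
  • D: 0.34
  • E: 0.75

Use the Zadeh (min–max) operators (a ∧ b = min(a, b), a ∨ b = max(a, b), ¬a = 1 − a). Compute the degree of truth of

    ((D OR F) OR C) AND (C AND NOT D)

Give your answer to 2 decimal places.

D OR F = max(a, b) on (0.34, 0.53) = 0.53
(D OR F) OR C = max(a, b) on (0.53, 0.41) = 0.53
NOT D = 1 − 0.34 = 0.66
C AND NOT D = min(a, b) on (0.41, 0.66) = 0.41
((D OR F) OR C) AND (C AND NOT D) = min(a, b) on (0.53, 0.41) = 0.41

0.41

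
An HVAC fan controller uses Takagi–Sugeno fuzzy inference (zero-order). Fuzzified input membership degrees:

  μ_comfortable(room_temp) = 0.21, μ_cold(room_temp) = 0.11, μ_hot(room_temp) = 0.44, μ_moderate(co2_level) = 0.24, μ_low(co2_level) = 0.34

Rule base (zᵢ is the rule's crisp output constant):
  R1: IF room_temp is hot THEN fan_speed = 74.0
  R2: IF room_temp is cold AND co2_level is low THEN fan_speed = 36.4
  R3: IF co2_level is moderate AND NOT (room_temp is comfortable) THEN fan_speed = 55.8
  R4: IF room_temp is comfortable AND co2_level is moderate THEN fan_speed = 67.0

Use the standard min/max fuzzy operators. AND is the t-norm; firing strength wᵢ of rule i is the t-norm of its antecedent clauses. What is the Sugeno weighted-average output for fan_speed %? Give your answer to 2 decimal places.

64.03

R1 (z=74.0): hot=0.44 → w = 0.44
R2 (z=36.4): cold=0.11, low=0.34; AND[min(a, b)] → w = 0.11
R3 (z=55.8): moderate=0.24, ¬comfortable=1−0.21=0.79; AND[min(a, b)] → w = 0.24
R4 (z=67.0): comfortable=0.21, moderate=0.24; AND[min(a, b)] → w = 0.21
Weighted average = (0.44·74.0 + 0.11·36.4 + 0.24·55.8 + 0.21·67.0) / (0.44 + 0.11 + 0.24 + 0.21)
  = 64.0260 / 1.0000 = 64.03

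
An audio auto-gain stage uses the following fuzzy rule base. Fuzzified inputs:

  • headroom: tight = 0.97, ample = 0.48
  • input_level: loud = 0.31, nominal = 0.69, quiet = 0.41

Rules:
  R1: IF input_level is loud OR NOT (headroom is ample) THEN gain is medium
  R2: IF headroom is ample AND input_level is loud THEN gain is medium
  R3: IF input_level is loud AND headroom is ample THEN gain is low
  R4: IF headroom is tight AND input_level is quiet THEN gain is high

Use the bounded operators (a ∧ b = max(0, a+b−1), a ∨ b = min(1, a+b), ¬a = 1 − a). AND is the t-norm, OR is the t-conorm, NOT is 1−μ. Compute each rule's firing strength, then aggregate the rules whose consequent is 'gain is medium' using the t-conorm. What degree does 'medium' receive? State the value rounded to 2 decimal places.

R1: loud=0.31, ¬ample=1−0.48=0.52; OR[min(1, a+b)] → w = 0.83
R2: ample=0.48, loud=0.31; AND[max(0, a+b−1)] → w = 0.00
R3: loud=0.31, ample=0.48; AND[max(0, a+b−1)] → w = 0.00
R4: tight=0.97, quiet=0.41; AND[max(0, a+b−1)] → w = 0.38
Rules with consequent 'medium': {R1, R2} → strengths 0.83, 0.00
Aggregate via t-conorm [min(1, a+b)]: 0.83

0.83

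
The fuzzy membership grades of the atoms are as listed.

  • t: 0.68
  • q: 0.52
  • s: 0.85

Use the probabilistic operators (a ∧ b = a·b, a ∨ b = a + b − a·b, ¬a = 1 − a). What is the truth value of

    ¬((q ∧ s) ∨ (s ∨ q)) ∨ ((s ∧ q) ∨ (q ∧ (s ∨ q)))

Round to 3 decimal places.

q ∧ s = a·b on (0.5200, 0.8500) = 0.4420
s ∨ q = a + b − a·b on (0.8500, 0.5200) = 0.9280
(q ∧ s) ∨ (s ∨ q) = a + b − a·b on (0.4420, 0.9280) = 0.9598
¬((q ∧ s) ∨ (s ∨ q)) = 1 − 0.9598 = 0.0402
s ∧ q = a·b on (0.8500, 0.5200) = 0.4420
s ∨ q = a + b − a·b on (0.8500, 0.5200) = 0.9280
q ∧ (s ∨ q) = a·b on (0.5200, 0.9280) = 0.4826
(s ∧ q) ∨ (q ∧ (s ∨ q)) = a + b − a·b on (0.4420, 0.4826) = 0.7113
¬((q ∧ s) ∨ (s ∨ q)) ∨ ((s ∧ q) ∨ (q ∧ (s ∨ q))) = a + b − a·b on (0.0402, 0.7113) = 0.7229

0.723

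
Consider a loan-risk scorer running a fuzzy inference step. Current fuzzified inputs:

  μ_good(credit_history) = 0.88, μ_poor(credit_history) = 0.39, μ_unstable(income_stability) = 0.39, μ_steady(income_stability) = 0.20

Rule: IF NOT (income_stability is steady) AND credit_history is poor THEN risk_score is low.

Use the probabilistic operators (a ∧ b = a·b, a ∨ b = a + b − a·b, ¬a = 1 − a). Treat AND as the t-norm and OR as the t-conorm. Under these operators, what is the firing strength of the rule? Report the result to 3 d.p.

0.312

firing strength: ¬steady=1−0.20=0.80, poor=0.39; AND[a·b] → w = 0.3120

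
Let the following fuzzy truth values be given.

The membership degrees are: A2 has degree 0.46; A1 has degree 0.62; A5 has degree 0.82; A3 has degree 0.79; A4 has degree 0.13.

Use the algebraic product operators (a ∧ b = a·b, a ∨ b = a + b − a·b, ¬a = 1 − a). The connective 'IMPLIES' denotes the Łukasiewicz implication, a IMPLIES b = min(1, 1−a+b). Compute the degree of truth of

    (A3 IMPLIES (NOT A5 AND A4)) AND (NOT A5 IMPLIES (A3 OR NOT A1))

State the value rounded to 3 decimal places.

0.233

NOT A5 = 1 − 0.8200 = 0.1800
NOT A5 AND A4 = a·b on (0.1800, 0.1300) = 0.0234
A3 IMPLIES (NOT A5 AND A4)  [Łukasiewicz: min(1, 1−a+b)] with a=0.7900, b=0.0234 → 0.2334
NOT A5 = 1 − 0.8200 = 0.1800
NOT A1 = 1 − 0.6200 = 0.3800
A3 OR NOT A1 = a + b − a·b on (0.7900, 0.3800) = 0.8698
NOT A5 IMPLIES (A3 OR NOT A1)  [Łukasiewicz: min(1, 1−a+b)] with a=0.1800, b=0.8698 → 1.0000
(A3 IMPLIES (NOT A5 AND A4)) AND (NOT A5 IMPLIES (A3 OR NOT A1)) = a·b on (0.2334, 1.0000) = 0.2334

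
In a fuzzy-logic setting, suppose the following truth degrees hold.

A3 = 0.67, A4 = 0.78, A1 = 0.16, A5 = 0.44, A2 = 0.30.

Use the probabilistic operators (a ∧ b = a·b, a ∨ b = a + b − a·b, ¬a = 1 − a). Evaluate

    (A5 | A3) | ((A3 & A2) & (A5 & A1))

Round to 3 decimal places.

0.818

A5 | A3 = a + b − a·b on (0.4400, 0.6700) = 0.8152
A3 & A2 = a·b on (0.6700, 0.3000) = 0.2010
A5 & A1 = a·b on (0.4400, 0.1600) = 0.0704
(A3 & A2) & (A5 & A1) = a·b on (0.2010, 0.0704) = 0.0142
(A5 | A3) | ((A3 & A2) & (A5 & A1)) = a + b − a·b on (0.8152, 0.0142) = 0.8178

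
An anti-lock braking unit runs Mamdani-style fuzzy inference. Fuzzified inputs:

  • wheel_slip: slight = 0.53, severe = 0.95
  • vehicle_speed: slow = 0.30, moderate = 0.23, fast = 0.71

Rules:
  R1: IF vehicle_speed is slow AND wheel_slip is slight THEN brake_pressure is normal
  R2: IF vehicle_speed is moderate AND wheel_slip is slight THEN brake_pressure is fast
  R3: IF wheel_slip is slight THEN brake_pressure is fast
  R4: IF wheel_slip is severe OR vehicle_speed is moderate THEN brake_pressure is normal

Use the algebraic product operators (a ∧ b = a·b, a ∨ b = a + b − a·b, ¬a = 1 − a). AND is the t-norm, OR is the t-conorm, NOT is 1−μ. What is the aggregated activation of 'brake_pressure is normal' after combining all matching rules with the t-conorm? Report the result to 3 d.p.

R1: slow=0.30, slight=0.53; AND[a·b] → w = 0.1590
R2: moderate=0.23, slight=0.53; AND[a·b] → w = 0.1219
R3: slight=0.53 → w = 0.5300
R4: severe=0.95, moderate=0.23; OR[a + b − a·b] → w = 0.9615
Rules with consequent 'normal': {R1, R4} → strengths 0.1590, 0.9615
Aggregate via t-conorm [a + b − a·b]: 0.9676

0.968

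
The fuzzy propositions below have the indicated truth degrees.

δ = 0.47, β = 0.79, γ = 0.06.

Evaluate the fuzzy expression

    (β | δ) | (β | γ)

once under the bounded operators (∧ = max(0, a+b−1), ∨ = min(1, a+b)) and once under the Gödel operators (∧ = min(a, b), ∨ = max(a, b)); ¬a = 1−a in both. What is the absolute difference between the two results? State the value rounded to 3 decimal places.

Under bounded:
  β | δ = min(1, a+b) on (0.79, 0.47) = 1.00
  β | γ = min(1, a+b) on (0.79, 0.06) = 0.85
  (β | δ) | (β | γ) = min(1, a+b) on (1.00, 0.85) = 1.00
  → value = 1.0000
Under Gödel:
  β | δ = max(a, b) on (0.79, 0.47) = 0.79
  β | γ = max(a, b) on (0.79, 0.06) = 0.79
  (β | δ) | (β | γ) = max(a, b) on (0.79, 0.79) = 0.79
  → value = 0.7900
|1.0000 − 0.7900| = 0.210

0.210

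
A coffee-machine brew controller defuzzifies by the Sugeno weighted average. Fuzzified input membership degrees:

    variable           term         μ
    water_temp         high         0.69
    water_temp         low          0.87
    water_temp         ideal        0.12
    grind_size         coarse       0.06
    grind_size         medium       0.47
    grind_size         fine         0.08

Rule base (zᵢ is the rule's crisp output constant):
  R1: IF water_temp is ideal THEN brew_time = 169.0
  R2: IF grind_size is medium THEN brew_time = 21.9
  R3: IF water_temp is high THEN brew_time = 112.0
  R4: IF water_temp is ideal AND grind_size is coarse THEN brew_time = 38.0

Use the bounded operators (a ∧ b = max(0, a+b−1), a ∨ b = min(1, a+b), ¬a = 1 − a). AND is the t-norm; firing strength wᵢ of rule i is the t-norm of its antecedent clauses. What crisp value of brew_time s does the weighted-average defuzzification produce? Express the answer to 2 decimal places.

R1 (z=169.0): ideal=0.12 → w = 0.12
R2 (z=21.9): medium=0.47 → w = 0.47
R3 (z=112.0): high=0.69 → w = 0.69
R4 (z=38.0): ideal=0.12, coarse=0.06; AND[max(0, a+b−1)] → w = 0.00
Weighted average = (0.12·169.0 + 0.47·21.9 + 0.69·112.0 + 0.00·38.0) / (0.12 + 0.47 + 0.69 + 0.00)
  = 107.8530 / 1.2800 = 84.26

84.26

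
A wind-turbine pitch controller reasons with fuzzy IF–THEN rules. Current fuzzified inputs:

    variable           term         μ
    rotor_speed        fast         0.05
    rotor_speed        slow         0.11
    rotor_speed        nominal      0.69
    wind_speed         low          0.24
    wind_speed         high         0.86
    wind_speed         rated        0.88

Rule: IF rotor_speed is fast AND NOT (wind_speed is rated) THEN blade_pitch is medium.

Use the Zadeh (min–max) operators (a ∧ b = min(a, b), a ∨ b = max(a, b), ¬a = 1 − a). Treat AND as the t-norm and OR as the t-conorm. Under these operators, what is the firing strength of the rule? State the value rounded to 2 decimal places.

firing strength: fast=0.05, ¬rated=1−0.88=0.12; AND[min(a, b)] → w = 0.05

0.05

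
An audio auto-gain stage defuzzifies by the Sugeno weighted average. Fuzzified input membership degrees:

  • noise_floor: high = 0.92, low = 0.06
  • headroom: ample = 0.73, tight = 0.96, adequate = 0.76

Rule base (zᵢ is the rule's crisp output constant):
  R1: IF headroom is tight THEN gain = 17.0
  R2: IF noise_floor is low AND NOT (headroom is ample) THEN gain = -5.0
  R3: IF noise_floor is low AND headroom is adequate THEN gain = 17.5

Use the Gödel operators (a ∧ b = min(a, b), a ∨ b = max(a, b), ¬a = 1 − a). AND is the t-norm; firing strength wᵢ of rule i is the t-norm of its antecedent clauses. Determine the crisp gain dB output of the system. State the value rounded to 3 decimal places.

15.806

R1 (z=17.0): tight=0.96 → w = 0.96
R2 (z=-5.0): low=0.06, ¬ample=1−0.73=0.27; AND[min(a, b)] → w = 0.06
R3 (z=17.5): low=0.06, adequate=0.76; AND[min(a, b)] → w = 0.06
Weighted average = (0.96·17.0 + 0.06·-5.0 + 0.06·17.5) / (0.96 + 0.06 + 0.06)
  = 17.0700 / 1.0800 = 15.806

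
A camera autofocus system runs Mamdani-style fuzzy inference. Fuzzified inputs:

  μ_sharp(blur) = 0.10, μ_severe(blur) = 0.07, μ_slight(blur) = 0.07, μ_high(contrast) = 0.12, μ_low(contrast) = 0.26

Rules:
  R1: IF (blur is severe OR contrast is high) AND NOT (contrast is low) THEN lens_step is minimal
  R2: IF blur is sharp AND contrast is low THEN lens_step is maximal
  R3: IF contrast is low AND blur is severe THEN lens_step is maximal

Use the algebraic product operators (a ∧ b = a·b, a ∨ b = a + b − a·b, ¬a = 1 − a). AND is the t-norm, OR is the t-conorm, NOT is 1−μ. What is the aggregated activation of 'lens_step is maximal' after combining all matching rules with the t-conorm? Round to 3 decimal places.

R1: (severe=0.07 OR high=0.12) = 0.1816; AND[a·b] with ¬low=1−0.26=0.74 → w = 0.1344
R2: sharp=0.10, low=0.26; AND[a·b] → w = 0.0260
R3: low=0.26, severe=0.07; AND[a·b] → w = 0.0182
Rules with consequent 'maximal': {R2, R3} → strengths 0.0260, 0.0182
Aggregate via t-conorm [a + b − a·b]: 0.0437

0.044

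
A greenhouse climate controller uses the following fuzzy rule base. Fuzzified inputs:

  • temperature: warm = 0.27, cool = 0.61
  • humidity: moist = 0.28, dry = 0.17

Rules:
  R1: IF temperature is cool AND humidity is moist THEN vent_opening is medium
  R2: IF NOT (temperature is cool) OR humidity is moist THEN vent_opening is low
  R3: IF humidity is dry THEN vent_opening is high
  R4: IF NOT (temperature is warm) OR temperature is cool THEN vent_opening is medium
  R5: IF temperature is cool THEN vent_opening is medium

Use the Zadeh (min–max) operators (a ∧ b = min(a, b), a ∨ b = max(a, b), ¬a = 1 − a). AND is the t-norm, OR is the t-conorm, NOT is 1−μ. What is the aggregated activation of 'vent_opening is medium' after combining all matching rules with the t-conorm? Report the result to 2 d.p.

0.73

R1: cool=0.61, moist=0.28; AND[min(a, b)] → w = 0.28
R2: ¬cool=1−0.61=0.39, moist=0.28; OR[max(a, b)] → w = 0.39
R3: dry=0.17 → w = 0.17
R4: ¬warm=1−0.27=0.73, cool=0.61; OR[max(a, b)] → w = 0.73
R5: cool=0.61 → w = 0.61
Rules with consequent 'medium': {R1, R4, R5} → strengths 0.28, 0.73, 0.61
Aggregate via t-conorm [max(a, b)]: 0.73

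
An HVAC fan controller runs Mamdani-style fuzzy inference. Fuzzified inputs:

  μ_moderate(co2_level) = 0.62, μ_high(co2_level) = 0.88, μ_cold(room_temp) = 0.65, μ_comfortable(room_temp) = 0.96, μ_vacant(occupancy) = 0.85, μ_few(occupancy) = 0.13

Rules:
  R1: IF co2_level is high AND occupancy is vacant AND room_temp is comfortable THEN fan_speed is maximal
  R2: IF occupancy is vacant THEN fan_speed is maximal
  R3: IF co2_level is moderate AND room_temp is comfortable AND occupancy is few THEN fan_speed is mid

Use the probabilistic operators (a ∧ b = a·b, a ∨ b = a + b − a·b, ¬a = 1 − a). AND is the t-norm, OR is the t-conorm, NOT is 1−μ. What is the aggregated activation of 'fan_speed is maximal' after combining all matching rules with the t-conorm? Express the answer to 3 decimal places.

0.958

R1: high=0.88, vacant=0.85, comfortable=0.96; AND[a·b] → w = 0.7181
R2: vacant=0.85 → w = 0.8500
R3: moderate=0.62, comfortable=0.96, few=0.13; AND[a·b] → w = 0.0774
Rules with consequent 'maximal': {R1, R2} → strengths 0.7181, 0.8500
Aggregate via t-conorm [a + b − a·b]: 0.9577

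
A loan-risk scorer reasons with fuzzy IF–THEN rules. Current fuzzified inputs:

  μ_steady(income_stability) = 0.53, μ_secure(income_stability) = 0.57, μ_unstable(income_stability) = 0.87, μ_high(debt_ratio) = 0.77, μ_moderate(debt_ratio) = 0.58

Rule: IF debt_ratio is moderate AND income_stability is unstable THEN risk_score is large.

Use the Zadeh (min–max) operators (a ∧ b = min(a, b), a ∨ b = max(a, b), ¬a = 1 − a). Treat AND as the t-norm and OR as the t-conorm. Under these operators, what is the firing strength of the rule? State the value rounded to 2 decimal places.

firing strength: moderate=0.58, unstable=0.87; AND[min(a, b)] → w = 0.58

0.58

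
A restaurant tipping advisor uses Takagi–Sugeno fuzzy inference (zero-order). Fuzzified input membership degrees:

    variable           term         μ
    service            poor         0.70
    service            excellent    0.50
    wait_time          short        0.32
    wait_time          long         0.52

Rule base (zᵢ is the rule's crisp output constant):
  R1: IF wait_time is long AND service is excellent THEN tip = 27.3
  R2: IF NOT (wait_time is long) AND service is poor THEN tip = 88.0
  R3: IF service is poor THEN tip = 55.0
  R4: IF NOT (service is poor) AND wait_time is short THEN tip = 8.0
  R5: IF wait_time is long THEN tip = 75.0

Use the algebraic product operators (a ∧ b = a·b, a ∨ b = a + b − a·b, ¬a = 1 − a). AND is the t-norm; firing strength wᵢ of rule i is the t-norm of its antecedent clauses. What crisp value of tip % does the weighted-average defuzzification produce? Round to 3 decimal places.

R1 (z=27.3): long=0.52, excellent=0.50; AND[a·b] → w = 0.2600
R2 (z=88.0): ¬long=1−0.52=0.48, poor=0.70; AND[a·b] → w = 0.3360
R3 (z=55.0): poor=0.70 → w = 0.7000
R4 (z=8.0): ¬poor=1−0.70=0.30, short=0.32; AND[a·b] → w = 0.0960
R5 (z=75.0): long=0.52 → w = 0.5200
Weighted average = (0.2600·27.3 + 0.3360·88.0 + 0.7000·55.0 + 0.0960·8.0 + 0.5200·75.0) / (0.2600 + 0.3360 + 0.7000 + 0.0960 + 0.5200)
  = 114.9340 / 1.9120 = 60.112

60.112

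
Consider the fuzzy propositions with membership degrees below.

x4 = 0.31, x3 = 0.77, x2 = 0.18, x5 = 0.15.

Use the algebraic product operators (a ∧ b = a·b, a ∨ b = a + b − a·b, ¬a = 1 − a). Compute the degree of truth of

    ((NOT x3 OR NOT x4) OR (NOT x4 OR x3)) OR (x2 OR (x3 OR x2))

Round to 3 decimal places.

NOT x3 = 1 − 0.7700 = 0.2300
NOT x4 = 1 − 0.3100 = 0.6900
NOT x3 OR NOT x4 = a + b − a·b on (0.2300, 0.6900) = 0.7613
NOT x4 = 1 − 0.3100 = 0.6900
NOT x4 OR x3 = a + b − a·b on (0.6900, 0.7700) = 0.9287
(NOT x3 OR NOT x4) OR (NOT x4 OR x3) = a + b − a·b on (0.7613, 0.9287) = 0.9830
x3 OR x2 = a + b − a·b on (0.7700, 0.1800) = 0.8114
x2 OR (x3 OR x2) = a + b − a·b on (0.1800, 0.8114) = 0.8453
((NOT x3 OR NOT x4) OR (NOT x4 OR x3)) OR (x2 OR (x3 OR x2)) = a + b − a·b on (0.9830, 0.8453) = 0.9974

0.997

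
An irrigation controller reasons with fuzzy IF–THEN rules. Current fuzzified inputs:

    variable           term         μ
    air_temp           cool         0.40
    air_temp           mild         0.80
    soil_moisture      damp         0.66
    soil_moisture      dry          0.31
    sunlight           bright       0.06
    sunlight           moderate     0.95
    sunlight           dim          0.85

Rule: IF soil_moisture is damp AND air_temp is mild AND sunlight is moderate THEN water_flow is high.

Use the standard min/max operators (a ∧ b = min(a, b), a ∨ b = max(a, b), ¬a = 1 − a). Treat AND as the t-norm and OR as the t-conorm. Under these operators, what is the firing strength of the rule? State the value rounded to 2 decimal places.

firing strength: damp=0.66, mild=0.80, moderate=0.95; AND[min(a, b)] → w = 0.66

0.66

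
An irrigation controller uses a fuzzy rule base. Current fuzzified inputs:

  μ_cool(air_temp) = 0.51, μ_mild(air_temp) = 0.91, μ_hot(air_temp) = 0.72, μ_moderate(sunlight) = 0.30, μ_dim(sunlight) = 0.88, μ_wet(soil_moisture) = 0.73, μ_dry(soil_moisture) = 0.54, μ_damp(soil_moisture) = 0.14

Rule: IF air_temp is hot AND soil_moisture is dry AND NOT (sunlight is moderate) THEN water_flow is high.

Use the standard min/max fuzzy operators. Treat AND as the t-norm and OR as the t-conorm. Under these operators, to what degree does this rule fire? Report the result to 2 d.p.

0.54

firing strength: hot=0.72, dry=0.54, ¬moderate=1−0.30=0.70; AND[min(a, b)] → w = 0.54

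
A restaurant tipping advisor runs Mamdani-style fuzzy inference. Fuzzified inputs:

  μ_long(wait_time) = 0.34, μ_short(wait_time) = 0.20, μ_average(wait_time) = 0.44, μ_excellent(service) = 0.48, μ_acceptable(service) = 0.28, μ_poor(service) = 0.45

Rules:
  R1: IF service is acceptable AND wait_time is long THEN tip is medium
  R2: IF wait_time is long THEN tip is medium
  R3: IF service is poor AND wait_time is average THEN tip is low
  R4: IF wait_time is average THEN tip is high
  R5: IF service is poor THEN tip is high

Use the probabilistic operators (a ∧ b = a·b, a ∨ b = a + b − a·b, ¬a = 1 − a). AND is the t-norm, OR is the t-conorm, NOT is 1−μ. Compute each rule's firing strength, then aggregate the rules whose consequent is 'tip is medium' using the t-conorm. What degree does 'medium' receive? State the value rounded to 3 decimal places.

0.403

R1: acceptable=0.28, long=0.34; AND[a·b] → w = 0.0952
R2: long=0.34 → w = 0.3400
R3: poor=0.45, average=0.44; AND[a·b] → w = 0.1980
R4: average=0.44 → w = 0.4400
R5: poor=0.45 → w = 0.4500
Rules with consequent 'medium': {R1, R2} → strengths 0.0952, 0.3400
Aggregate via t-conorm [a + b − a·b]: 0.4028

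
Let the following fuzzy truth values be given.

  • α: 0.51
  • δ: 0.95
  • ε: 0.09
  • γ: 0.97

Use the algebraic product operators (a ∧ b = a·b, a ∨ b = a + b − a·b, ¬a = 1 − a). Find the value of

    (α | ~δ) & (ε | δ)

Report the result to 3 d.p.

~δ = 1 − 0.9500 = 0.0500
α | ~δ = a + b − a·b on (0.5100, 0.0500) = 0.5345
ε | δ = a + b − a·b on (0.0900, 0.9500) = 0.9545
(α | ~δ) & (ε | δ) = a·b on (0.5345, 0.9545) = 0.5102

0.510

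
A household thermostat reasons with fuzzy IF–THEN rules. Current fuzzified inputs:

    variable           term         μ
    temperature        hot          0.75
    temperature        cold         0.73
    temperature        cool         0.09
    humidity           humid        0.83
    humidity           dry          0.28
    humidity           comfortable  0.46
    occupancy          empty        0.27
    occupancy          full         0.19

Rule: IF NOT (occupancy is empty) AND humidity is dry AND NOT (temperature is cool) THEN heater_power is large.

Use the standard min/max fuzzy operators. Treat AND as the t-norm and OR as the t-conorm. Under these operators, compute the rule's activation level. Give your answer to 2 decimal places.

0.28

firing strength: ¬empty=1−0.27=0.73, dry=0.28, ¬cool=1−0.09=0.91; AND[min(a, b)] → w = 0.28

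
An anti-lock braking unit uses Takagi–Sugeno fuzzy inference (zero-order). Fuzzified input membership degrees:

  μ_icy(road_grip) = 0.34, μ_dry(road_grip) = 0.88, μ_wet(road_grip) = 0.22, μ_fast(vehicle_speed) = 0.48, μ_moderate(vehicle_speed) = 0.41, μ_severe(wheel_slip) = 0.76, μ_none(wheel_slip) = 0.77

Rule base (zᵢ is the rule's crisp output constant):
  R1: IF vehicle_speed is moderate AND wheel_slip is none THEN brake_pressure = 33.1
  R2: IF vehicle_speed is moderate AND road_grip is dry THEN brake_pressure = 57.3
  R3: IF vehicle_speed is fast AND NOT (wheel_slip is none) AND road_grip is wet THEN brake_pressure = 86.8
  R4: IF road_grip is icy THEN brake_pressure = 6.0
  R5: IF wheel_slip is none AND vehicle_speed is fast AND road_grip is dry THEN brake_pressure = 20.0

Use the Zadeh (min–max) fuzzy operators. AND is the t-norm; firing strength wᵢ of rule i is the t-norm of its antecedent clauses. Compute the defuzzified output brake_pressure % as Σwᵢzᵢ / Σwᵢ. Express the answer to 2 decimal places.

R1 (z=33.1): moderate=0.41, none=0.77; AND[min(a, b)] → w = 0.41
R2 (z=57.3): moderate=0.41, dry=0.88; AND[min(a, b)] → w = 0.41
R3 (z=86.8): fast=0.48, ¬none=1−0.77=0.23, wet=0.22; AND[min(a, b)] → w = 0.22
R4 (z=6.0): icy=0.34 → w = 0.34
R5 (z=20.0): none=0.77, fast=0.48, dry=0.88; AND[min(a, b)] → w = 0.48
Weighted average = (0.41·33.1 + 0.41·57.3 + 0.22·86.8 + 0.34·6.0 + 0.48·20.0) / (0.41 + 0.41 + 0.22 + 0.34 + 0.48)
  = 67.8000 / 1.8600 = 36.45

36.45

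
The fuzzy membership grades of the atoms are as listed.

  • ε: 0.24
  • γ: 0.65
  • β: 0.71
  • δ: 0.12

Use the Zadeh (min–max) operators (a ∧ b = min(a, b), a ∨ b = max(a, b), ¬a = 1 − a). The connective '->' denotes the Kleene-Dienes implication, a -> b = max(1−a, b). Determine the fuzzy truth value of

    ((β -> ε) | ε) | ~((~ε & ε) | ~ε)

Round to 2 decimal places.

0.29

β -> ε  [Kleene-Dienes: max(1−a, b)] with a=0.71, b=0.24 → 0.29
(β -> ε) | ε = max(a, b) on (0.29, 0.24) = 0.29
~ε = 1 − 0.24 = 0.76
~ε & ε = min(a, b) on (0.76, 0.24) = 0.24
~ε = 1 − 0.24 = 0.76
(~ε & ε) | ~ε = max(a, b) on (0.24, 0.76) = 0.76
~((~ε & ε) | ~ε) = 1 − 0.76 = 0.24
((β -> ε) | ε) | ~((~ε & ε) | ~ε) = max(a, b) on (0.29, 0.24) = 0.29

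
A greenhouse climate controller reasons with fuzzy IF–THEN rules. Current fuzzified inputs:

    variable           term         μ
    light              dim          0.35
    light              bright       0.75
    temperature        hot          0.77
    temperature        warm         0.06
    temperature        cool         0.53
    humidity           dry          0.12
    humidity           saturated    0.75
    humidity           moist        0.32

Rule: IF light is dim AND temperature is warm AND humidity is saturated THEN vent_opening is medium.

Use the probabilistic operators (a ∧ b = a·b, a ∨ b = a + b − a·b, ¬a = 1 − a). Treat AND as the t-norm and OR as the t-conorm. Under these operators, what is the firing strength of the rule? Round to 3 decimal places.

firing strength: dim=0.35, warm=0.06, saturated=0.75; AND[a·b] → w = 0.0158

0.016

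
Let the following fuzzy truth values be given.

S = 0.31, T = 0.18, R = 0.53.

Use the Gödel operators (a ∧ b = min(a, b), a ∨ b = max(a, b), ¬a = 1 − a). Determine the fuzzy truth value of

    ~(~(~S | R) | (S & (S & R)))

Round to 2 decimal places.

~S = 1 − 0.31 = 0.69
~S | R = max(a, b) on (0.69, 0.53) = 0.69
~(~S | R) = 1 − 0.69 = 0.31
S & R = min(a, b) on (0.31, 0.53) = 0.31
S & (S & R) = min(a, b) on (0.31, 0.31) = 0.31
~(~S | R) | (S & (S & R)) = max(a, b) on (0.31, 0.31) = 0.31
~(~(~S | R) | (S & (S & R))) = 1 − 0.31 = 0.69

0.69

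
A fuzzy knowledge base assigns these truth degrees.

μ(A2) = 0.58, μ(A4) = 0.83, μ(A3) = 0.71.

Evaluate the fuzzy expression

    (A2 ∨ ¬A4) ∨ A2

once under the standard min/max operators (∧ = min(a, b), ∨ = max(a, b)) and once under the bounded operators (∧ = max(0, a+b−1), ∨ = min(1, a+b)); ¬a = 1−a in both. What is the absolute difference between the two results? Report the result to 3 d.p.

Under standard min/max:
  ¬A4 = 1 − 0.83 = 0.17
  A2 ∨ ¬A4 = max(a, b) on (0.58, 0.17) = 0.58
  (A2 ∨ ¬A4) ∨ A2 = max(a, b) on (0.58, 0.58) = 0.58
  → value = 0.5800
Under bounded:
  ¬A4 = 1 − 0.83 = 0.17
  A2 ∨ ¬A4 = min(1, a+b) on (0.58, 0.17) = 0.75
  (A2 ∨ ¬A4) ∨ A2 = min(1, a+b) on (0.75, 0.58) = 1.00
  → value = 1.0000
|0.5800 − 1.0000| = 0.420

0.420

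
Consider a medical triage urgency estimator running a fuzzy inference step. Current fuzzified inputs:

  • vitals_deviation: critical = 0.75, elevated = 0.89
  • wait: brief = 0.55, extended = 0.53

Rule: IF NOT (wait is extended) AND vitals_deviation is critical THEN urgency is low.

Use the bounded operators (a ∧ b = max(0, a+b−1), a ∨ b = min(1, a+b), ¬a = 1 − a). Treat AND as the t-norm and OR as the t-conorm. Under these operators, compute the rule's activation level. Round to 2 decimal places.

0.22

firing strength: ¬extended=1−0.53=0.47, critical=0.75; AND[max(0, a+b−1)] → w = 0.22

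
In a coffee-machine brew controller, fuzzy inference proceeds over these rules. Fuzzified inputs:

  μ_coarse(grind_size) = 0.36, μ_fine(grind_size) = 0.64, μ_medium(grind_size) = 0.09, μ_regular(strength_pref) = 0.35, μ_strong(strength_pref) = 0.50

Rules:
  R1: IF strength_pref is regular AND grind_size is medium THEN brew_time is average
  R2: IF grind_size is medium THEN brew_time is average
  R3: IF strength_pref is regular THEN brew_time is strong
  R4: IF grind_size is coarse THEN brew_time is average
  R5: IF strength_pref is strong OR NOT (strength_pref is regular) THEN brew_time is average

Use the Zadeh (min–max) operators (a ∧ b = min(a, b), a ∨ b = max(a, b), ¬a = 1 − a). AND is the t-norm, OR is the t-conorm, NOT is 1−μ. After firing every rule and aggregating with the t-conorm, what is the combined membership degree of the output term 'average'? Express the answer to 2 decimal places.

R1: regular=0.35, medium=0.09; AND[min(a, b)] → w = 0.09
R2: medium=0.09 → w = 0.09
R3: regular=0.35 → w = 0.35
R4: coarse=0.36 → w = 0.36
R5: strong=0.50, ¬regular=1−0.35=0.65; OR[max(a, b)] → w = 0.65
Rules with consequent 'average': {R1, R2, R4, R5} → strengths 0.09, 0.09, 0.36, 0.65
Aggregate via t-conorm [max(a, b)]: 0.65

0.65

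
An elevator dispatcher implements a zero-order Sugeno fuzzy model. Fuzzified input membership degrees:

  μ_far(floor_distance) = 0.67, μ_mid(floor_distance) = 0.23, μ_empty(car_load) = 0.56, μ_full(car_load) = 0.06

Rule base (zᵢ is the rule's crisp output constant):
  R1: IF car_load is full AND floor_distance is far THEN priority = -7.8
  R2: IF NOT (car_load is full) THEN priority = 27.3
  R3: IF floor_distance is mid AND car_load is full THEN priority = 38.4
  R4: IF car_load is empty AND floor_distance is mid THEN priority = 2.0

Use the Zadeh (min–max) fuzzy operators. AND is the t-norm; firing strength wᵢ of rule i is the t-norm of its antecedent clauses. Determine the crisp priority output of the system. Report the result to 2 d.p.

21.67

R1 (z=-7.8): full=0.06, far=0.67; AND[min(a, b)] → w = 0.06
R2 (z=27.3): ¬full=1−0.06=0.94 → w = 0.94
R3 (z=38.4): mid=0.23, full=0.06; AND[min(a, b)] → w = 0.06
R4 (z=2.0): empty=0.56, mid=0.23; AND[min(a, b)] → w = 0.23
Weighted average = (0.06·-7.8 + 0.94·27.3 + 0.06·38.4 + 0.23·2.0) / (0.06 + 0.94 + 0.06 + 0.23)
  = 27.9580 / 1.2900 = 21.67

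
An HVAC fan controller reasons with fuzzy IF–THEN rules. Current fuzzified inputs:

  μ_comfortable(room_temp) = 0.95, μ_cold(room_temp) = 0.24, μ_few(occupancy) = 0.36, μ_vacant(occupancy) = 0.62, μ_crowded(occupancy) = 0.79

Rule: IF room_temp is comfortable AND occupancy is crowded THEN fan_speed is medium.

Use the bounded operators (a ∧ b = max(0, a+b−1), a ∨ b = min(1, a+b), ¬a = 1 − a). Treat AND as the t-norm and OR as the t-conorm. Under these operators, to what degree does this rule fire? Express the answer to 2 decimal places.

0.74

firing strength: comfortable=0.95, crowded=0.79; AND[max(0, a+b−1)] → w = 0.74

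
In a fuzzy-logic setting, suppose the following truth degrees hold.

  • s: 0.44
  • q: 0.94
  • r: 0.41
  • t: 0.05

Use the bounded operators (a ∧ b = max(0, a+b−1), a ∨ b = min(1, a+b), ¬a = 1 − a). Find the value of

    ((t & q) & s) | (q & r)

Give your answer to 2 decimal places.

t & q = max(0, a+b−1) on (0.05, 0.94) = 0.00
(t & q) & s = max(0, a+b−1) on (0.00, 0.44) = 0.00
q & r = max(0, a+b−1) on (0.94, 0.41) = 0.35
((t & q) & s) | (q & r) = min(1, a+b) on (0.00, 0.35) = 0.35

0.35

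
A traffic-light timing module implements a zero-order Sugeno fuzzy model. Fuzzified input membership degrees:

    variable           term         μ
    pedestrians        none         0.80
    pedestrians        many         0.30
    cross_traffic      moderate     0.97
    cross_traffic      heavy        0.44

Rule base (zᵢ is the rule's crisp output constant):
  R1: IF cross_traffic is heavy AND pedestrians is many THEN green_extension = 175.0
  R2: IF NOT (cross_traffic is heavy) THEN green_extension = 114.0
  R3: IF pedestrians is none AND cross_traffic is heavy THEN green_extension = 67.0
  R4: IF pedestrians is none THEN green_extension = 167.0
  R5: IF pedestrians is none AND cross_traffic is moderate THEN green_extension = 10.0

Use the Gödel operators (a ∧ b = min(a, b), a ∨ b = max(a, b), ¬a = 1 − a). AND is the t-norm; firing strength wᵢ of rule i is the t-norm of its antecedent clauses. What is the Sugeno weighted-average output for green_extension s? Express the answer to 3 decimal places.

99.110

R1 (z=175.0): heavy=0.44, many=0.30; AND[min(a, b)] → w = 0.30
R2 (z=114.0): ¬heavy=1−0.44=0.56 → w = 0.56
R3 (z=67.0): none=0.80, heavy=0.44; AND[min(a, b)] → w = 0.44
R4 (z=167.0): none=0.80 → w = 0.80
R5 (z=10.0): none=0.80, moderate=0.97; AND[min(a, b)] → w = 0.80
Weighted average = (0.30·175.0 + 0.56·114.0 + 0.44·67.0 + 0.80·167.0 + 0.80·10.0) / (0.30 + 0.56 + 0.44 + 0.80 + 0.80)
  = 287.4200 / 2.9000 = 99.110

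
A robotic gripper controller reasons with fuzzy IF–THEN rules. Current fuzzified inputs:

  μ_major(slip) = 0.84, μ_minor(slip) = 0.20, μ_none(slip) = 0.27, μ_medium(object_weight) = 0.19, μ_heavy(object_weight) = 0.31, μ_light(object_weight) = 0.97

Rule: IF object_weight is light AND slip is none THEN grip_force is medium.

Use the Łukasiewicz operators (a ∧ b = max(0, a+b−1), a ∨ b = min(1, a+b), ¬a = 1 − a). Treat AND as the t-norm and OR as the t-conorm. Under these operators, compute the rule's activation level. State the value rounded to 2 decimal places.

0.24

firing strength: light=0.97, none=0.27; AND[max(0, a+b−1)] → w = 0.24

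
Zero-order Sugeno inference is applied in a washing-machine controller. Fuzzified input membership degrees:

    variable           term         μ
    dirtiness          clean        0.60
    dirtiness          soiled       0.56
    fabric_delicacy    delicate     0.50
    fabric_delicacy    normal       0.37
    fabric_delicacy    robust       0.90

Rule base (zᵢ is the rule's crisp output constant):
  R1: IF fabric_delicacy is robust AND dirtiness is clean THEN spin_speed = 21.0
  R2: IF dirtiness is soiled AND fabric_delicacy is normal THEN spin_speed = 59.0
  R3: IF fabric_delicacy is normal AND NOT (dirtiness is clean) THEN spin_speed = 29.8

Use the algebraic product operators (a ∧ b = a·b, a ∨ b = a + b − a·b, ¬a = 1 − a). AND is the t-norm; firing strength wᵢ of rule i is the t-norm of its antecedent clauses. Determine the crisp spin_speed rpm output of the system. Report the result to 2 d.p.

31.25

R1 (z=21.0): robust=0.90, clean=0.60; AND[a·b] → w = 0.5400
R2 (z=59.0): soiled=0.56, normal=0.37; AND[a·b] → w = 0.2072
R3 (z=29.8): normal=0.37, ¬clean=1−0.60=0.40; AND[a·b] → w = 0.1480
Weighted average = (0.5400·21.0 + 0.2072·59.0 + 0.1480·29.8) / (0.5400 + 0.2072 + 0.1480)
  = 27.9752 / 0.8952 = 31.25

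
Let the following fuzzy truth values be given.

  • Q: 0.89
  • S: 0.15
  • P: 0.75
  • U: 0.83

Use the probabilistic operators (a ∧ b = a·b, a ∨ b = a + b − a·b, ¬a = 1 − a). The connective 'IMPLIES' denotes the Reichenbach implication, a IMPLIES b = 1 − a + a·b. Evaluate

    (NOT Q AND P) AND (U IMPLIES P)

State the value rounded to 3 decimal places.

NOT Q = 1 − 0.8900 = 0.1100
NOT Q AND P = a·b on (0.1100, 0.7500) = 0.0825
U IMPLIES P  [Reichenbach: 1 − a + a·b] with a=0.8300, b=0.7500 → 0.7925
(NOT Q AND P) AND (U IMPLIES P) = a·b on (0.0825, 0.7925) = 0.0654

0.065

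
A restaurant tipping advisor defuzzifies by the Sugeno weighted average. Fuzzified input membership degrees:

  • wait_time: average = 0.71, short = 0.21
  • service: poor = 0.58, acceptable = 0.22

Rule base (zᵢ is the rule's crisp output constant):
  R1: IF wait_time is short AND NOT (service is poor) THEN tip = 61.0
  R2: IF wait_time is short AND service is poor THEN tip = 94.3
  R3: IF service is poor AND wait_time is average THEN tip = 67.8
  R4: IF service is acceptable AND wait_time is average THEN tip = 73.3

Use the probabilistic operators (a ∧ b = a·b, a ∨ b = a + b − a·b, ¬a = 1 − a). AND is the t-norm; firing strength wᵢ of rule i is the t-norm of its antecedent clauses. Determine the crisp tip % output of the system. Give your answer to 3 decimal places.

72.282

R1 (z=61.0): short=0.21, ¬poor=1−0.58=0.42; AND[a·b] → w = 0.0882
R2 (z=94.3): short=0.21, poor=0.58; AND[a·b] → w = 0.1218
R3 (z=67.8): poor=0.58, average=0.71; AND[a·b] → w = 0.4118
R4 (z=73.3): acceptable=0.22, average=0.71; AND[a·b] → w = 0.1562
Weighted average = (0.0882·61.0 + 0.1218·94.3 + 0.4118·67.8 + 0.1562·73.3) / (0.0882 + 0.1218 + 0.4118 + 0.1562)
  = 56.2354 / 0.7780 = 72.282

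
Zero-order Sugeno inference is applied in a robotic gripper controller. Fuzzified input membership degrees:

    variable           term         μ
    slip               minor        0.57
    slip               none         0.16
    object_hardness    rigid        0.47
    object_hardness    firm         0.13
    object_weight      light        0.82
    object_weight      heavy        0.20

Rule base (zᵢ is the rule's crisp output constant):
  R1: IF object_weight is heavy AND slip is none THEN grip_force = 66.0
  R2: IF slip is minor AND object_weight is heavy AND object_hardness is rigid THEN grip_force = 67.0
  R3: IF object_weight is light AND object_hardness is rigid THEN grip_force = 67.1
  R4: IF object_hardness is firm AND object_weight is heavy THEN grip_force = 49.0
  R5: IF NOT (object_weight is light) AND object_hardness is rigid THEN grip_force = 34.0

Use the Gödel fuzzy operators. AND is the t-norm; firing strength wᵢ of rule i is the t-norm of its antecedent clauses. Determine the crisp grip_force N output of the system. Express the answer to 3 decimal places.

59.638

R1 (z=66.0): heavy=0.20, none=0.16; AND[min(a, b)] → w = 0.16
R2 (z=67.0): minor=0.57, heavy=0.20, rigid=0.47; AND[min(a, b)] → w = 0.20
R3 (z=67.1): light=0.82, rigid=0.47; AND[min(a, b)] → w = 0.47
R4 (z=49.0): firm=0.13, heavy=0.20; AND[min(a, b)] → w = 0.13
R5 (z=34.0): ¬light=1−0.82=0.18, rigid=0.47; AND[min(a, b)] → w = 0.18
Weighted average = (0.16·66.0 + 0.20·67.0 + 0.47·67.1 + 0.13·49.0 + 0.18·34.0) / (0.16 + 0.20 + 0.47 + 0.13 + 0.18)
  = 67.9870 / 1.1400 = 59.638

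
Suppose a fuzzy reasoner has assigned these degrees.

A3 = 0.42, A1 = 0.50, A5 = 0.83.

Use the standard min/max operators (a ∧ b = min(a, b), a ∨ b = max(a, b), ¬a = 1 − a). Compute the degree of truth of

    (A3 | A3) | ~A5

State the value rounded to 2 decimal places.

A3 | A3 = max(a, b) on (0.42, 0.42) = 0.42
~A5 = 1 − 0.83 = 0.17
(A3 | A3) | ~A5 = max(a, b) on (0.42, 0.17) = 0.42

0.42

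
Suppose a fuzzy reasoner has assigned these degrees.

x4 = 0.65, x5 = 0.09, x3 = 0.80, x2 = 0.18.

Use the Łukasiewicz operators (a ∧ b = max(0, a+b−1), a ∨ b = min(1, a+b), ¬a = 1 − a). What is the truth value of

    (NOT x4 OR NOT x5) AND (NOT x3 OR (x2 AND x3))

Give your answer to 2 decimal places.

0.20

NOT x4 = 1 − 0.65 = 0.35
NOT x5 = 1 − 0.09 = 0.91
NOT x4 OR NOT x5 = min(1, a+b) on (0.35, 0.91) = 1.00
NOT x3 = 1 − 0.80 = 0.20
x2 AND x3 = max(0, a+b−1) on (0.18, 0.80) = 0.00
NOT x3 OR (x2 AND x3) = min(1, a+b) on (0.20, 0.00) = 0.20
(NOT x4 OR NOT x5) AND (NOT x3 OR (x2 AND x3)) = max(0, a+b−1) on (1.00, 0.20) = 0.20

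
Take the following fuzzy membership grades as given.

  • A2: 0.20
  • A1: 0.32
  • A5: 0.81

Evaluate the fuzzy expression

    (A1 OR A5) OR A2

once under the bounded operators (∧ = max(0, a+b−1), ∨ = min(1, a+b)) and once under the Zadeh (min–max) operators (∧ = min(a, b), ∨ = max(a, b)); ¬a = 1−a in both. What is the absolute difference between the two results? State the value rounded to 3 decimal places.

Under bounded:
  A1 OR A5 = min(1, a+b) on (0.32, 0.81) = 1.00
  (A1 OR A5) OR A2 = min(1, a+b) on (1.00, 0.20) = 1.00
  → value = 1.0000
Under Zadeh (min–max):
  A1 OR A5 = max(a, b) on (0.32, 0.81) = 0.81
  (A1 OR A5) OR A2 = max(a, b) on (0.81, 0.20) = 0.81
  → value = 0.8100
|1.0000 − 0.8100| = 0.190

0.190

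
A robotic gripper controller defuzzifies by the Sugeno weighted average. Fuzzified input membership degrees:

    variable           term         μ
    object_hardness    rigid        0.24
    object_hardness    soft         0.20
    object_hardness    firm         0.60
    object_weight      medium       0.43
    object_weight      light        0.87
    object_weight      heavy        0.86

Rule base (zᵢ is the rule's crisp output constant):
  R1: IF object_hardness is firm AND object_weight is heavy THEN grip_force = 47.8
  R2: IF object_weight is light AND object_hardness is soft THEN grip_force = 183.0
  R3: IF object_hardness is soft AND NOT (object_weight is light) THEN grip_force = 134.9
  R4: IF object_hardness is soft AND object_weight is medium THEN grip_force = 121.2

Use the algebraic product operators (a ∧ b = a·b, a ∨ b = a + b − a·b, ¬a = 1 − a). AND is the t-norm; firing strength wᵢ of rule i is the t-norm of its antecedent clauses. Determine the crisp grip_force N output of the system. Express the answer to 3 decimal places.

87.827

R1 (z=47.8): firm=0.60, heavy=0.86; AND[a·b] → w = 0.5160
R2 (z=183.0): light=0.87, soft=0.20; AND[a·b] → w = 0.1740
R3 (z=134.9): soft=0.20, ¬light=1−0.87=0.13; AND[a·b] → w = 0.0260
R4 (z=121.2): soft=0.20, medium=0.43; AND[a·b] → w = 0.0860
Weighted average = (0.5160·47.8 + 0.1740·183.0 + 0.0260·134.9 + 0.0860·121.2) / (0.5160 + 0.1740 + 0.0260 + 0.0860)
  = 70.4374 / 0.8020 = 87.827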